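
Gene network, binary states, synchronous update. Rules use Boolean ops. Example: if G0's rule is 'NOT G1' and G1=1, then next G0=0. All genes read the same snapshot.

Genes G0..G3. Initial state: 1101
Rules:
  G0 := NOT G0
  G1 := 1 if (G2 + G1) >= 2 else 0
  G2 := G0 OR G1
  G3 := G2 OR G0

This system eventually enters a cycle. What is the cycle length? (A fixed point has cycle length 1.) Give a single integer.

Step 0: 1101
Step 1: G0=NOT G0=NOT 1=0 G1=(0+1>=2)=0 G2=G0|G1=1|1=1 G3=G2|G0=0|1=1 -> 0011
Step 2: G0=NOT G0=NOT 0=1 G1=(1+0>=2)=0 G2=G0|G1=0|0=0 G3=G2|G0=1|0=1 -> 1001
Step 3: G0=NOT G0=NOT 1=0 G1=(0+0>=2)=0 G2=G0|G1=1|0=1 G3=G2|G0=0|1=1 -> 0011
State from step 3 equals state from step 1 -> cycle length 2

Answer: 2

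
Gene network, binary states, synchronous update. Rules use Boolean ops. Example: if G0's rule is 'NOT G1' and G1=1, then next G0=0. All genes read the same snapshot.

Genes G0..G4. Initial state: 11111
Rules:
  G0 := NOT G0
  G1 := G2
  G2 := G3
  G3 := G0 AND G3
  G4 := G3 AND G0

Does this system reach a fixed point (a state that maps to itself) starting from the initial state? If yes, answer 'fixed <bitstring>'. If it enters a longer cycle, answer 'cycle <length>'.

Step 0: 11111
Step 1: G0=NOT G0=NOT 1=0 G1=G2=1 G2=G3=1 G3=G0&G3=1&1=1 G4=G3&G0=1&1=1 -> 01111
Step 2: G0=NOT G0=NOT 0=1 G1=G2=1 G2=G3=1 G3=G0&G3=0&1=0 G4=G3&G0=1&0=0 -> 11100
Step 3: G0=NOT G0=NOT 1=0 G1=G2=1 G2=G3=0 G3=G0&G3=1&0=0 G4=G3&G0=0&1=0 -> 01000
Step 4: G0=NOT G0=NOT 0=1 G1=G2=0 G2=G3=0 G3=G0&G3=0&0=0 G4=G3&G0=0&0=0 -> 10000
Step 5: G0=NOT G0=NOT 1=0 G1=G2=0 G2=G3=0 G3=G0&G3=1&0=0 G4=G3&G0=0&1=0 -> 00000
Step 6: G0=NOT G0=NOT 0=1 G1=G2=0 G2=G3=0 G3=G0&G3=0&0=0 G4=G3&G0=0&0=0 -> 10000
Cycle of length 2 starting at step 4 -> no fixed point

Answer: cycle 2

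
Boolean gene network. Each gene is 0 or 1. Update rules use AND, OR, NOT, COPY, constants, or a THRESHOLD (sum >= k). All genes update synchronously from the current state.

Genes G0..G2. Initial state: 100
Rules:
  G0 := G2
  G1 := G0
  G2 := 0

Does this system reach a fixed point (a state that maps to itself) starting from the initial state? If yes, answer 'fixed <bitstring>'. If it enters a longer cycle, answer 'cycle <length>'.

Answer: fixed 000

Derivation:
Step 0: 100
Step 1: G0=G2=0 G1=G0=1 G2=0(const) -> 010
Step 2: G0=G2=0 G1=G0=0 G2=0(const) -> 000
Step 3: G0=G2=0 G1=G0=0 G2=0(const) -> 000
Fixed point reached at step 2: 000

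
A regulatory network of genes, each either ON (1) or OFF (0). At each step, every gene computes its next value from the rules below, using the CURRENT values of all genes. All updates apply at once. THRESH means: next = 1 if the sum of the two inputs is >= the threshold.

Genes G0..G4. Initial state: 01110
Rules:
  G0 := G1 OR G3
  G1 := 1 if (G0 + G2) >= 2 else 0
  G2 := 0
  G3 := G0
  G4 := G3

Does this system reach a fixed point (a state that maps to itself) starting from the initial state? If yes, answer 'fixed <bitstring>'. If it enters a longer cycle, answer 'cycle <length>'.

Answer: cycle 2

Derivation:
Step 0: 01110
Step 1: G0=G1|G3=1|1=1 G1=(0+1>=2)=0 G2=0(const) G3=G0=0 G4=G3=1 -> 10001
Step 2: G0=G1|G3=0|0=0 G1=(1+0>=2)=0 G2=0(const) G3=G0=1 G4=G3=0 -> 00010
Step 3: G0=G1|G3=0|1=1 G1=(0+0>=2)=0 G2=0(const) G3=G0=0 G4=G3=1 -> 10001
Cycle of length 2 starting at step 1 -> no fixed point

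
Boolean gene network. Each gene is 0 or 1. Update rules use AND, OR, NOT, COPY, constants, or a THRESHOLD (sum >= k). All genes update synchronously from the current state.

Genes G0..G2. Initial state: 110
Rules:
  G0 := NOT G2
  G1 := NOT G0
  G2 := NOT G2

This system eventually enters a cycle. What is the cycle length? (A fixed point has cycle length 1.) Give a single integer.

Answer: 2

Derivation:
Step 0: 110
Step 1: G0=NOT G2=NOT 0=1 G1=NOT G0=NOT 1=0 G2=NOT G2=NOT 0=1 -> 101
Step 2: G0=NOT G2=NOT 1=0 G1=NOT G0=NOT 1=0 G2=NOT G2=NOT 1=0 -> 000
Step 3: G0=NOT G2=NOT 0=1 G1=NOT G0=NOT 0=1 G2=NOT G2=NOT 0=1 -> 111
Step 4: G0=NOT G2=NOT 1=0 G1=NOT G0=NOT 1=0 G2=NOT G2=NOT 1=0 -> 000
State from step 4 equals state from step 2 -> cycle length 2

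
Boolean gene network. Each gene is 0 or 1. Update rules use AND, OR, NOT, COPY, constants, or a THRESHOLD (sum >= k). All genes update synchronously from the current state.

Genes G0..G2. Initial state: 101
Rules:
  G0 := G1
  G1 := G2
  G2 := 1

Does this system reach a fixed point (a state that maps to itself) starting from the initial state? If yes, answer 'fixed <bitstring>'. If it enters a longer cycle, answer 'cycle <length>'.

Answer: fixed 111

Derivation:
Step 0: 101
Step 1: G0=G1=0 G1=G2=1 G2=1(const) -> 011
Step 2: G0=G1=1 G1=G2=1 G2=1(const) -> 111
Step 3: G0=G1=1 G1=G2=1 G2=1(const) -> 111
Fixed point reached at step 2: 111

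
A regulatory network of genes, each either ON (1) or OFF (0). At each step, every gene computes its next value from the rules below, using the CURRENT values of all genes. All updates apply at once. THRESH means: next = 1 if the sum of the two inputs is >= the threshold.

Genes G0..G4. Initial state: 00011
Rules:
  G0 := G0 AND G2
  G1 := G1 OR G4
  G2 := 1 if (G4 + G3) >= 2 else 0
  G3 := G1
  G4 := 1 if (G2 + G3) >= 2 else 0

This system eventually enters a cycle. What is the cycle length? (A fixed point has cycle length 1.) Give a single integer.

Step 0: 00011
Step 1: G0=G0&G2=0&0=0 G1=G1|G4=0|1=1 G2=(1+1>=2)=1 G3=G1=0 G4=(0+1>=2)=0 -> 01100
Step 2: G0=G0&G2=0&1=0 G1=G1|G4=1|0=1 G2=(0+0>=2)=0 G3=G1=1 G4=(1+0>=2)=0 -> 01010
Step 3: G0=G0&G2=0&0=0 G1=G1|G4=1|0=1 G2=(0+1>=2)=0 G3=G1=1 G4=(0+1>=2)=0 -> 01010
State from step 3 equals state from step 2 -> cycle length 1

Answer: 1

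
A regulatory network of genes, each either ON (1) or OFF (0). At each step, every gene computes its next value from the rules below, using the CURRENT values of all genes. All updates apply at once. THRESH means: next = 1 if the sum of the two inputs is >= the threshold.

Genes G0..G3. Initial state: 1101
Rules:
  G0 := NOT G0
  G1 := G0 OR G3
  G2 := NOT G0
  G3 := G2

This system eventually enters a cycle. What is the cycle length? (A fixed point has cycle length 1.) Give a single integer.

Step 0: 1101
Step 1: G0=NOT G0=NOT 1=0 G1=G0|G3=1|1=1 G2=NOT G0=NOT 1=0 G3=G2=0 -> 0100
Step 2: G0=NOT G0=NOT 0=1 G1=G0|G3=0|0=0 G2=NOT G0=NOT 0=1 G3=G2=0 -> 1010
Step 3: G0=NOT G0=NOT 1=0 G1=G0|G3=1|0=1 G2=NOT G0=NOT 1=0 G3=G2=1 -> 0101
Step 4: G0=NOT G0=NOT 0=1 G1=G0|G3=0|1=1 G2=NOT G0=NOT 0=1 G3=G2=0 -> 1110
Step 5: G0=NOT G0=NOT 1=0 G1=G0|G3=1|0=1 G2=NOT G0=NOT 1=0 G3=G2=1 -> 0101
State from step 5 equals state from step 3 -> cycle length 2

Answer: 2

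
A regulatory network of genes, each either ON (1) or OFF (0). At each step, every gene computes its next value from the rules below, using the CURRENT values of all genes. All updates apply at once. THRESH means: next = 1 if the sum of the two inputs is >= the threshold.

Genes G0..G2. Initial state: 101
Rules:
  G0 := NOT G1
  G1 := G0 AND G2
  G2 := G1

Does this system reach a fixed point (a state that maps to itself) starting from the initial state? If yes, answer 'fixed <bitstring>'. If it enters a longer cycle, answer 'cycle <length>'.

Answer: fixed 100

Derivation:
Step 0: 101
Step 1: G0=NOT G1=NOT 0=1 G1=G0&G2=1&1=1 G2=G1=0 -> 110
Step 2: G0=NOT G1=NOT 1=0 G1=G0&G2=1&0=0 G2=G1=1 -> 001
Step 3: G0=NOT G1=NOT 0=1 G1=G0&G2=0&1=0 G2=G1=0 -> 100
Step 4: G0=NOT G1=NOT 0=1 G1=G0&G2=1&0=0 G2=G1=0 -> 100
Fixed point reached at step 3: 100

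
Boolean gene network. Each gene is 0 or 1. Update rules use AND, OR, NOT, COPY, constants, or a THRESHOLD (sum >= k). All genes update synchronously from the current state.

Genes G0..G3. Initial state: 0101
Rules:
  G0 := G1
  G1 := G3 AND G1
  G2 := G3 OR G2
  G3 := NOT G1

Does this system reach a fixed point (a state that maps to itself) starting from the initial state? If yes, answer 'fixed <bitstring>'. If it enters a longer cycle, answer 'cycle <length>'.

Answer: fixed 0011

Derivation:
Step 0: 0101
Step 1: G0=G1=1 G1=G3&G1=1&1=1 G2=G3|G2=1|0=1 G3=NOT G1=NOT 1=0 -> 1110
Step 2: G0=G1=1 G1=G3&G1=0&1=0 G2=G3|G2=0|1=1 G3=NOT G1=NOT 1=0 -> 1010
Step 3: G0=G1=0 G1=G3&G1=0&0=0 G2=G3|G2=0|1=1 G3=NOT G1=NOT 0=1 -> 0011
Step 4: G0=G1=0 G1=G3&G1=1&0=0 G2=G3|G2=1|1=1 G3=NOT G1=NOT 0=1 -> 0011
Fixed point reached at step 3: 0011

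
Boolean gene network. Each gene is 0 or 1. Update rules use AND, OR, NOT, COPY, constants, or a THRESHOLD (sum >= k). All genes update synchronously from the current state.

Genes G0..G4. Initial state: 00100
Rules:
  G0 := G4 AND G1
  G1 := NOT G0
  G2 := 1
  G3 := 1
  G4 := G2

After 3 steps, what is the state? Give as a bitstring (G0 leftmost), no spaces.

Step 1: G0=G4&G1=0&0=0 G1=NOT G0=NOT 0=1 G2=1(const) G3=1(const) G4=G2=1 -> 01111
Step 2: G0=G4&G1=1&1=1 G1=NOT G0=NOT 0=1 G2=1(const) G3=1(const) G4=G2=1 -> 11111
Step 3: G0=G4&G1=1&1=1 G1=NOT G0=NOT 1=0 G2=1(const) G3=1(const) G4=G2=1 -> 10111

10111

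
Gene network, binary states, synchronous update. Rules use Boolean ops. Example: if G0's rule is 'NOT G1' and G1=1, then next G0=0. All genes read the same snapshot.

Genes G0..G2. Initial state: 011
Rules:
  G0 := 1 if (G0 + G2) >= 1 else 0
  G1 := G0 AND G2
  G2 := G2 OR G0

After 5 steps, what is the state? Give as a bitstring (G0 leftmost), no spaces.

Step 1: G0=(0+1>=1)=1 G1=G0&G2=0&1=0 G2=G2|G0=1|0=1 -> 101
Step 2: G0=(1+1>=1)=1 G1=G0&G2=1&1=1 G2=G2|G0=1|1=1 -> 111
Step 3: G0=(1+1>=1)=1 G1=G0&G2=1&1=1 G2=G2|G0=1|1=1 -> 111
Step 4: G0=(1+1>=1)=1 G1=G0&G2=1&1=1 G2=G2|G0=1|1=1 -> 111
Step 5: G0=(1+1>=1)=1 G1=G0&G2=1&1=1 G2=G2|G0=1|1=1 -> 111

111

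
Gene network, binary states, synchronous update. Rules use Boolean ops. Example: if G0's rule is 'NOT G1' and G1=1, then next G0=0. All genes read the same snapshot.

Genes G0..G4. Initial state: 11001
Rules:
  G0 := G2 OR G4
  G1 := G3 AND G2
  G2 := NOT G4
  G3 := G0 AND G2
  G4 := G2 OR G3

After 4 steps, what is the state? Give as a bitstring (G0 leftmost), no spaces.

Step 1: G0=G2|G4=0|1=1 G1=G3&G2=0&0=0 G2=NOT G4=NOT 1=0 G3=G0&G2=1&0=0 G4=G2|G3=0|0=0 -> 10000
Step 2: G0=G2|G4=0|0=0 G1=G3&G2=0&0=0 G2=NOT G4=NOT 0=1 G3=G0&G2=1&0=0 G4=G2|G3=0|0=0 -> 00100
Step 3: G0=G2|G4=1|0=1 G1=G3&G2=0&1=0 G2=NOT G4=NOT 0=1 G3=G0&G2=0&1=0 G4=G2|G3=1|0=1 -> 10101
Step 4: G0=G2|G4=1|1=1 G1=G3&G2=0&1=0 G2=NOT G4=NOT 1=0 G3=G0&G2=1&1=1 G4=G2|G3=1|0=1 -> 10011

10011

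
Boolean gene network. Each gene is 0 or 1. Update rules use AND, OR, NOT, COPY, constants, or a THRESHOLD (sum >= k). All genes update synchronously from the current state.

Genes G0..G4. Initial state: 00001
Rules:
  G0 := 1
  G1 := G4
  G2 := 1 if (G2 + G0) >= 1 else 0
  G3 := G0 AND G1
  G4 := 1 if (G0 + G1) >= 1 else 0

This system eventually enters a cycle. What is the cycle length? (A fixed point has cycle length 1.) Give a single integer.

Answer: 1

Derivation:
Step 0: 00001
Step 1: G0=1(const) G1=G4=1 G2=(0+0>=1)=0 G3=G0&G1=0&0=0 G4=(0+0>=1)=0 -> 11000
Step 2: G0=1(const) G1=G4=0 G2=(0+1>=1)=1 G3=G0&G1=1&1=1 G4=(1+1>=1)=1 -> 10111
Step 3: G0=1(const) G1=G4=1 G2=(1+1>=1)=1 G3=G0&G1=1&0=0 G4=(1+0>=1)=1 -> 11101
Step 4: G0=1(const) G1=G4=1 G2=(1+1>=1)=1 G3=G0&G1=1&1=1 G4=(1+1>=1)=1 -> 11111
Step 5: G0=1(const) G1=G4=1 G2=(1+1>=1)=1 G3=G0&G1=1&1=1 G4=(1+1>=1)=1 -> 11111
State from step 5 equals state from step 4 -> cycle length 1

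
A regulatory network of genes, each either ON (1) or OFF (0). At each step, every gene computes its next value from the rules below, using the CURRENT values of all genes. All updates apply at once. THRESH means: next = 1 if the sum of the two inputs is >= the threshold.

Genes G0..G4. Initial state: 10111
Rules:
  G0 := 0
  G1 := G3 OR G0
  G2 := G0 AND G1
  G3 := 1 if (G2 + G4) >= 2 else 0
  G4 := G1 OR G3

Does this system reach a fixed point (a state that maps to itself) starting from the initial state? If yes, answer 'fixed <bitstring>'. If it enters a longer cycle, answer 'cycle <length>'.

Answer: fixed 00000

Derivation:
Step 0: 10111
Step 1: G0=0(const) G1=G3|G0=1|1=1 G2=G0&G1=1&0=0 G3=(1+1>=2)=1 G4=G1|G3=0|1=1 -> 01011
Step 2: G0=0(const) G1=G3|G0=1|0=1 G2=G0&G1=0&1=0 G3=(0+1>=2)=0 G4=G1|G3=1|1=1 -> 01001
Step 3: G0=0(const) G1=G3|G0=0|0=0 G2=G0&G1=0&1=0 G3=(0+1>=2)=0 G4=G1|G3=1|0=1 -> 00001
Step 4: G0=0(const) G1=G3|G0=0|0=0 G2=G0&G1=0&0=0 G3=(0+1>=2)=0 G4=G1|G3=0|0=0 -> 00000
Step 5: G0=0(const) G1=G3|G0=0|0=0 G2=G0&G1=0&0=0 G3=(0+0>=2)=0 G4=G1|G3=0|0=0 -> 00000
Fixed point reached at step 4: 00000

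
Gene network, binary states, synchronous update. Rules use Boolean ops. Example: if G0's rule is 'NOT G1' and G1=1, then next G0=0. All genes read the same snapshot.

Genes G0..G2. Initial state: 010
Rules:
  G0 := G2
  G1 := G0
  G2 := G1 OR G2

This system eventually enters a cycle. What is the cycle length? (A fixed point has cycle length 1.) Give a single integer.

Step 0: 010
Step 1: G0=G2=0 G1=G0=0 G2=G1|G2=1|0=1 -> 001
Step 2: G0=G2=1 G1=G0=0 G2=G1|G2=0|1=1 -> 101
Step 3: G0=G2=1 G1=G0=1 G2=G1|G2=0|1=1 -> 111
Step 4: G0=G2=1 G1=G0=1 G2=G1|G2=1|1=1 -> 111
State from step 4 equals state from step 3 -> cycle length 1

Answer: 1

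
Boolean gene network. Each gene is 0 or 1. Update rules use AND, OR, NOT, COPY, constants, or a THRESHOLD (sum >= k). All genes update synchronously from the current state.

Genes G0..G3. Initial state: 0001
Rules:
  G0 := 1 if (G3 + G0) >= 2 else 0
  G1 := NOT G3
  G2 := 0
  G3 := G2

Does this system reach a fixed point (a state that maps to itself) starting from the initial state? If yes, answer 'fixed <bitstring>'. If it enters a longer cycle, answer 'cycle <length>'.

Answer: fixed 0100

Derivation:
Step 0: 0001
Step 1: G0=(1+0>=2)=0 G1=NOT G3=NOT 1=0 G2=0(const) G3=G2=0 -> 0000
Step 2: G0=(0+0>=2)=0 G1=NOT G3=NOT 0=1 G2=0(const) G3=G2=0 -> 0100
Step 3: G0=(0+0>=2)=0 G1=NOT G3=NOT 0=1 G2=0(const) G3=G2=0 -> 0100
Fixed point reached at step 2: 0100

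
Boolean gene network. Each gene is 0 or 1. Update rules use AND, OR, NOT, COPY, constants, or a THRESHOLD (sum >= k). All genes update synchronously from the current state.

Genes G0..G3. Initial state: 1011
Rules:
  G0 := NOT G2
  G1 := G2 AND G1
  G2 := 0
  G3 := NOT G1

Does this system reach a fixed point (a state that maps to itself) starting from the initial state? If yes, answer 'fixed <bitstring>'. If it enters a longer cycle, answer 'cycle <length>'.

Step 0: 1011
Step 1: G0=NOT G2=NOT 1=0 G1=G2&G1=1&0=0 G2=0(const) G3=NOT G1=NOT 0=1 -> 0001
Step 2: G0=NOT G2=NOT 0=1 G1=G2&G1=0&0=0 G2=0(const) G3=NOT G1=NOT 0=1 -> 1001
Step 3: G0=NOT G2=NOT 0=1 G1=G2&G1=0&0=0 G2=0(const) G3=NOT G1=NOT 0=1 -> 1001
Fixed point reached at step 2: 1001

Answer: fixed 1001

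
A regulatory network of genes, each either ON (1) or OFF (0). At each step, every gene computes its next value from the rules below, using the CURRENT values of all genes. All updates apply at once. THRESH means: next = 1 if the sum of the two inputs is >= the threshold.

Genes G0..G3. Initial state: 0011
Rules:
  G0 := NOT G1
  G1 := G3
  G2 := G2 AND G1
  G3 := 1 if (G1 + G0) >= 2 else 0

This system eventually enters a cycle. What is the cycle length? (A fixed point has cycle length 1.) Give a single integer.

Answer: 2

Derivation:
Step 0: 0011
Step 1: G0=NOT G1=NOT 0=1 G1=G3=1 G2=G2&G1=1&0=0 G3=(0+0>=2)=0 -> 1100
Step 2: G0=NOT G1=NOT 1=0 G1=G3=0 G2=G2&G1=0&1=0 G3=(1+1>=2)=1 -> 0001
Step 3: G0=NOT G1=NOT 0=1 G1=G3=1 G2=G2&G1=0&0=0 G3=(0+0>=2)=0 -> 1100
State from step 3 equals state from step 1 -> cycle length 2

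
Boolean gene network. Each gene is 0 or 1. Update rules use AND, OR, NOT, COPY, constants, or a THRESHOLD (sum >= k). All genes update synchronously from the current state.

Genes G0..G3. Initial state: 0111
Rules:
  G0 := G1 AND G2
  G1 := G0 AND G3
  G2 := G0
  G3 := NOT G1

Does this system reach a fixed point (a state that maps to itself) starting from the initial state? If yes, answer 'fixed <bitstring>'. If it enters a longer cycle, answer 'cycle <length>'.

Answer: fixed 0001

Derivation:
Step 0: 0111
Step 1: G0=G1&G2=1&1=1 G1=G0&G3=0&1=0 G2=G0=0 G3=NOT G1=NOT 1=0 -> 1000
Step 2: G0=G1&G2=0&0=0 G1=G0&G3=1&0=0 G2=G0=1 G3=NOT G1=NOT 0=1 -> 0011
Step 3: G0=G1&G2=0&1=0 G1=G0&G3=0&1=0 G2=G0=0 G3=NOT G1=NOT 0=1 -> 0001
Step 4: G0=G1&G2=0&0=0 G1=G0&G3=0&1=0 G2=G0=0 G3=NOT G1=NOT 0=1 -> 0001
Fixed point reached at step 3: 0001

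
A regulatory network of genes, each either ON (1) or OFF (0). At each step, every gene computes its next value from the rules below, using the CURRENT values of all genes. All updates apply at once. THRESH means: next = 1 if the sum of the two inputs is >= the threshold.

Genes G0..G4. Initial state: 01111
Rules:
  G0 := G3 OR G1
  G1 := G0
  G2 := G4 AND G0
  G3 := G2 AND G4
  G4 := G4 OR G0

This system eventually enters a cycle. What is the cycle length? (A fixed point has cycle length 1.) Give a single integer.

Answer: 1

Derivation:
Step 0: 01111
Step 1: G0=G3|G1=1|1=1 G1=G0=0 G2=G4&G0=1&0=0 G3=G2&G4=1&1=1 G4=G4|G0=1|0=1 -> 10011
Step 2: G0=G3|G1=1|0=1 G1=G0=1 G2=G4&G0=1&1=1 G3=G2&G4=0&1=0 G4=G4|G0=1|1=1 -> 11101
Step 3: G0=G3|G1=0|1=1 G1=G0=1 G2=G4&G0=1&1=1 G3=G2&G4=1&1=1 G4=G4|G0=1|1=1 -> 11111
Step 4: G0=G3|G1=1|1=1 G1=G0=1 G2=G4&G0=1&1=1 G3=G2&G4=1&1=1 G4=G4|G0=1|1=1 -> 11111
State from step 4 equals state from step 3 -> cycle length 1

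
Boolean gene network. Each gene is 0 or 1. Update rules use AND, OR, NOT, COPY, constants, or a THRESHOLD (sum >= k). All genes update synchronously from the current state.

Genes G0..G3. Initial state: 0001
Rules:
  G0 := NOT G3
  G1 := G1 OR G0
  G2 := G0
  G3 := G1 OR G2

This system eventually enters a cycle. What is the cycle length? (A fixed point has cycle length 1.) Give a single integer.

Step 0: 0001
Step 1: G0=NOT G3=NOT 1=0 G1=G1|G0=0|0=0 G2=G0=0 G3=G1|G2=0|0=0 -> 0000
Step 2: G0=NOT G3=NOT 0=1 G1=G1|G0=0|0=0 G2=G0=0 G3=G1|G2=0|0=0 -> 1000
Step 3: G0=NOT G3=NOT 0=1 G1=G1|G0=0|1=1 G2=G0=1 G3=G1|G2=0|0=0 -> 1110
Step 4: G0=NOT G3=NOT 0=1 G1=G1|G0=1|1=1 G2=G0=1 G3=G1|G2=1|1=1 -> 1111
Step 5: G0=NOT G3=NOT 1=0 G1=G1|G0=1|1=1 G2=G0=1 G3=G1|G2=1|1=1 -> 0111
Step 6: G0=NOT G3=NOT 1=0 G1=G1|G0=1|0=1 G2=G0=0 G3=G1|G2=1|1=1 -> 0101
Step 7: G0=NOT G3=NOT 1=0 G1=G1|G0=1|0=1 G2=G0=0 G3=G1|G2=1|0=1 -> 0101
State from step 7 equals state from step 6 -> cycle length 1

Answer: 1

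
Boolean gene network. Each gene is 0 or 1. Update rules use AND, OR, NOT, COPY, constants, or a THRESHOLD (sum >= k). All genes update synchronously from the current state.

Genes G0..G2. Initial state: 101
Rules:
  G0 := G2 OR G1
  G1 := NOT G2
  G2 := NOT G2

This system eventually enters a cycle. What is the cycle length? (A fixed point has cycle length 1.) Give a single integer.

Step 0: 101
Step 1: G0=G2|G1=1|0=1 G1=NOT G2=NOT 1=0 G2=NOT G2=NOT 1=0 -> 100
Step 2: G0=G2|G1=0|0=0 G1=NOT G2=NOT 0=1 G2=NOT G2=NOT 0=1 -> 011
Step 3: G0=G2|G1=1|1=1 G1=NOT G2=NOT 1=0 G2=NOT G2=NOT 1=0 -> 100
State from step 3 equals state from step 1 -> cycle length 2

Answer: 2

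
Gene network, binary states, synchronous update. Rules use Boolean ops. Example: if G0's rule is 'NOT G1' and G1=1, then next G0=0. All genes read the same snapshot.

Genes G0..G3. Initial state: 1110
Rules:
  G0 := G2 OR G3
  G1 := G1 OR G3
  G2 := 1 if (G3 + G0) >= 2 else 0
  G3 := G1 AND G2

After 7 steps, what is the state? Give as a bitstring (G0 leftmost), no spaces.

Step 1: G0=G2|G3=1|0=1 G1=G1|G3=1|0=1 G2=(0+1>=2)=0 G3=G1&G2=1&1=1 -> 1101
Step 2: G0=G2|G3=0|1=1 G1=G1|G3=1|1=1 G2=(1+1>=2)=1 G3=G1&G2=1&0=0 -> 1110
Step 3: G0=G2|G3=1|0=1 G1=G1|G3=1|0=1 G2=(0+1>=2)=0 G3=G1&G2=1&1=1 -> 1101
Step 4: G0=G2|G3=0|1=1 G1=G1|G3=1|1=1 G2=(1+1>=2)=1 G3=G1&G2=1&0=0 -> 1110
Step 5: G0=G2|G3=1|0=1 G1=G1|G3=1|0=1 G2=(0+1>=2)=0 G3=G1&G2=1&1=1 -> 1101
Step 6: G0=G2|G3=0|1=1 G1=G1|G3=1|1=1 G2=(1+1>=2)=1 G3=G1&G2=1&0=0 -> 1110
Step 7: G0=G2|G3=1|0=1 G1=G1|G3=1|0=1 G2=(0+1>=2)=0 G3=G1&G2=1&1=1 -> 1101

1101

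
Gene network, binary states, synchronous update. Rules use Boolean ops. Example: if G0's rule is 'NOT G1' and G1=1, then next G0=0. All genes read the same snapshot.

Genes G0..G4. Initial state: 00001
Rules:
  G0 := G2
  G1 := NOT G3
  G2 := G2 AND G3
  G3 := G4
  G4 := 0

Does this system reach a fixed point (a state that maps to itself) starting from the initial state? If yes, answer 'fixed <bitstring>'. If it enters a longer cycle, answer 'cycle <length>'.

Answer: fixed 01000

Derivation:
Step 0: 00001
Step 1: G0=G2=0 G1=NOT G3=NOT 0=1 G2=G2&G3=0&0=0 G3=G4=1 G4=0(const) -> 01010
Step 2: G0=G2=0 G1=NOT G3=NOT 1=0 G2=G2&G3=0&1=0 G3=G4=0 G4=0(const) -> 00000
Step 3: G0=G2=0 G1=NOT G3=NOT 0=1 G2=G2&G3=0&0=0 G3=G4=0 G4=0(const) -> 01000
Step 4: G0=G2=0 G1=NOT G3=NOT 0=1 G2=G2&G3=0&0=0 G3=G4=0 G4=0(const) -> 01000
Fixed point reached at step 3: 01000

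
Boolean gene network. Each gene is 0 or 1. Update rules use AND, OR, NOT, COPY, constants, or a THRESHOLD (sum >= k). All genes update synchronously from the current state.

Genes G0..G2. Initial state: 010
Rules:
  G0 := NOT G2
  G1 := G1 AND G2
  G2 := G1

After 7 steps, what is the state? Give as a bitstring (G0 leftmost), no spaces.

Step 1: G0=NOT G2=NOT 0=1 G1=G1&G2=1&0=0 G2=G1=1 -> 101
Step 2: G0=NOT G2=NOT 1=0 G1=G1&G2=0&1=0 G2=G1=0 -> 000
Step 3: G0=NOT G2=NOT 0=1 G1=G1&G2=0&0=0 G2=G1=0 -> 100
Step 4: G0=NOT G2=NOT 0=1 G1=G1&G2=0&0=0 G2=G1=0 -> 100
Step 5: G0=NOT G2=NOT 0=1 G1=G1&G2=0&0=0 G2=G1=0 -> 100
Step 6: G0=NOT G2=NOT 0=1 G1=G1&G2=0&0=0 G2=G1=0 -> 100
Step 7: G0=NOT G2=NOT 0=1 G1=G1&G2=0&0=0 G2=G1=0 -> 100

100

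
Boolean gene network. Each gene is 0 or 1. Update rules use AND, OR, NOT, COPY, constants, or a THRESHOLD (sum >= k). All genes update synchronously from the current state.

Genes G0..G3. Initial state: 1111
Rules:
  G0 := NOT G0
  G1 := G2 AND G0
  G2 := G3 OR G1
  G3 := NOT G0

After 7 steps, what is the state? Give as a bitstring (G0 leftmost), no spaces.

Step 1: G0=NOT G0=NOT 1=0 G1=G2&G0=1&1=1 G2=G3|G1=1|1=1 G3=NOT G0=NOT 1=0 -> 0110
Step 2: G0=NOT G0=NOT 0=1 G1=G2&G0=1&0=0 G2=G3|G1=0|1=1 G3=NOT G0=NOT 0=1 -> 1011
Step 3: G0=NOT G0=NOT 1=0 G1=G2&G0=1&1=1 G2=G3|G1=1|0=1 G3=NOT G0=NOT 1=0 -> 0110
Step 4: G0=NOT G0=NOT 0=1 G1=G2&G0=1&0=0 G2=G3|G1=0|1=1 G3=NOT G0=NOT 0=1 -> 1011
Step 5: G0=NOT G0=NOT 1=0 G1=G2&G0=1&1=1 G2=G3|G1=1|0=1 G3=NOT G0=NOT 1=0 -> 0110
Step 6: G0=NOT G0=NOT 0=1 G1=G2&G0=1&0=0 G2=G3|G1=0|1=1 G3=NOT G0=NOT 0=1 -> 1011
Step 7: G0=NOT G0=NOT 1=0 G1=G2&G0=1&1=1 G2=G3|G1=1|0=1 G3=NOT G0=NOT 1=0 -> 0110

0110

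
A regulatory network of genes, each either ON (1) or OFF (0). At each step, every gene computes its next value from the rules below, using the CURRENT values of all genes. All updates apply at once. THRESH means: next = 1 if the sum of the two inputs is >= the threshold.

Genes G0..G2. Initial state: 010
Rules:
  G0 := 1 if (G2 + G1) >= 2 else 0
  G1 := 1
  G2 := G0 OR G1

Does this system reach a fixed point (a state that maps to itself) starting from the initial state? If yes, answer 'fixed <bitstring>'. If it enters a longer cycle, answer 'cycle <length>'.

Step 0: 010
Step 1: G0=(0+1>=2)=0 G1=1(const) G2=G0|G1=0|1=1 -> 011
Step 2: G0=(1+1>=2)=1 G1=1(const) G2=G0|G1=0|1=1 -> 111
Step 3: G0=(1+1>=2)=1 G1=1(const) G2=G0|G1=1|1=1 -> 111
Fixed point reached at step 2: 111

Answer: fixed 111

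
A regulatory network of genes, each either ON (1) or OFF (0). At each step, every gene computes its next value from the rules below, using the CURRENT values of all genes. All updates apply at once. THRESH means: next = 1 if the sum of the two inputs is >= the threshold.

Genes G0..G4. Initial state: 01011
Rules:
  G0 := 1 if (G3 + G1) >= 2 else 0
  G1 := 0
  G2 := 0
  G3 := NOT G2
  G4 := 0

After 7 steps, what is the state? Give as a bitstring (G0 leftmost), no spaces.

Step 1: G0=(1+1>=2)=1 G1=0(const) G2=0(const) G3=NOT G2=NOT 0=1 G4=0(const) -> 10010
Step 2: G0=(1+0>=2)=0 G1=0(const) G2=0(const) G3=NOT G2=NOT 0=1 G4=0(const) -> 00010
Step 3: G0=(1+0>=2)=0 G1=0(const) G2=0(const) G3=NOT G2=NOT 0=1 G4=0(const) -> 00010
Step 4: G0=(1+0>=2)=0 G1=0(const) G2=0(const) G3=NOT G2=NOT 0=1 G4=0(const) -> 00010
Step 5: G0=(1+0>=2)=0 G1=0(const) G2=0(const) G3=NOT G2=NOT 0=1 G4=0(const) -> 00010
Step 6: G0=(1+0>=2)=0 G1=0(const) G2=0(const) G3=NOT G2=NOT 0=1 G4=0(const) -> 00010
Step 7: G0=(1+0>=2)=0 G1=0(const) G2=0(const) G3=NOT G2=NOT 0=1 G4=0(const) -> 00010

00010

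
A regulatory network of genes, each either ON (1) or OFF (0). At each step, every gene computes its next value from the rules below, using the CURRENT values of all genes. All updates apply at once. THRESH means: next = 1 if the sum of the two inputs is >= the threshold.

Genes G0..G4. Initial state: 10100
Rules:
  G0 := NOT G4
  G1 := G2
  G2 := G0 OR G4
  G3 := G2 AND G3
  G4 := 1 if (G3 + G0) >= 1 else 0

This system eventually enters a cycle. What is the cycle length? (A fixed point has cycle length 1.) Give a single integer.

Step 0: 10100
Step 1: G0=NOT G4=NOT 0=1 G1=G2=1 G2=G0|G4=1|0=1 G3=G2&G3=1&0=0 G4=(0+1>=1)=1 -> 11101
Step 2: G0=NOT G4=NOT 1=0 G1=G2=1 G2=G0|G4=1|1=1 G3=G2&G3=1&0=0 G4=(0+1>=1)=1 -> 01101
Step 3: G0=NOT G4=NOT 1=0 G1=G2=1 G2=G0|G4=0|1=1 G3=G2&G3=1&0=0 G4=(0+0>=1)=0 -> 01100
Step 4: G0=NOT G4=NOT 0=1 G1=G2=1 G2=G0|G4=0|0=0 G3=G2&G3=1&0=0 G4=(0+0>=1)=0 -> 11000
Step 5: G0=NOT G4=NOT 0=1 G1=G2=0 G2=G0|G4=1|0=1 G3=G2&G3=0&0=0 G4=(0+1>=1)=1 -> 10101
Step 6: G0=NOT G4=NOT 1=0 G1=G2=1 G2=G0|G4=1|1=1 G3=G2&G3=1&0=0 G4=(0+1>=1)=1 -> 01101
State from step 6 equals state from step 2 -> cycle length 4

Answer: 4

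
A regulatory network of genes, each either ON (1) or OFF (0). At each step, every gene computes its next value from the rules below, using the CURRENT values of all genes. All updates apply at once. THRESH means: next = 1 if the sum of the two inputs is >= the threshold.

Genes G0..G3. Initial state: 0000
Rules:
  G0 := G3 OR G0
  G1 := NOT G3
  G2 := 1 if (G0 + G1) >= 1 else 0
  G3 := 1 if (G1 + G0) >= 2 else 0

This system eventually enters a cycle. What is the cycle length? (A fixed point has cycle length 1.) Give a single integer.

Step 0: 0000
Step 1: G0=G3|G0=0|0=0 G1=NOT G3=NOT 0=1 G2=(0+0>=1)=0 G3=(0+0>=2)=0 -> 0100
Step 2: G0=G3|G0=0|0=0 G1=NOT G3=NOT 0=1 G2=(0+1>=1)=1 G3=(1+0>=2)=0 -> 0110
Step 3: G0=G3|G0=0|0=0 G1=NOT G3=NOT 0=1 G2=(0+1>=1)=1 G3=(1+0>=2)=0 -> 0110
State from step 3 equals state from step 2 -> cycle length 1

Answer: 1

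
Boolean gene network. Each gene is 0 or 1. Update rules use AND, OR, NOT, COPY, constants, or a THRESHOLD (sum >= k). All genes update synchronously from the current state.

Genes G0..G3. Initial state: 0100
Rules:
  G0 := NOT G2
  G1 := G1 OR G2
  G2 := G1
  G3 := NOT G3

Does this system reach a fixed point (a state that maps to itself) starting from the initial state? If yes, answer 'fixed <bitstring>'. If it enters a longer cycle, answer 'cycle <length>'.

Answer: cycle 2

Derivation:
Step 0: 0100
Step 1: G0=NOT G2=NOT 0=1 G1=G1|G2=1|0=1 G2=G1=1 G3=NOT G3=NOT 0=1 -> 1111
Step 2: G0=NOT G2=NOT 1=0 G1=G1|G2=1|1=1 G2=G1=1 G3=NOT G3=NOT 1=0 -> 0110
Step 3: G0=NOT G2=NOT 1=0 G1=G1|G2=1|1=1 G2=G1=1 G3=NOT G3=NOT 0=1 -> 0111
Step 4: G0=NOT G2=NOT 1=0 G1=G1|G2=1|1=1 G2=G1=1 G3=NOT G3=NOT 1=0 -> 0110
Cycle of length 2 starting at step 2 -> no fixed point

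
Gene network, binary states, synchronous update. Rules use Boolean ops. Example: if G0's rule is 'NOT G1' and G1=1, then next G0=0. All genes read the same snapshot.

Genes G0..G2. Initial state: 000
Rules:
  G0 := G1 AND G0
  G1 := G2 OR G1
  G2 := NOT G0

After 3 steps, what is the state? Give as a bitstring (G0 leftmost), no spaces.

Step 1: G0=G1&G0=0&0=0 G1=G2|G1=0|0=0 G2=NOT G0=NOT 0=1 -> 001
Step 2: G0=G1&G0=0&0=0 G1=G2|G1=1|0=1 G2=NOT G0=NOT 0=1 -> 011
Step 3: G0=G1&G0=1&0=0 G1=G2|G1=1|1=1 G2=NOT G0=NOT 0=1 -> 011

011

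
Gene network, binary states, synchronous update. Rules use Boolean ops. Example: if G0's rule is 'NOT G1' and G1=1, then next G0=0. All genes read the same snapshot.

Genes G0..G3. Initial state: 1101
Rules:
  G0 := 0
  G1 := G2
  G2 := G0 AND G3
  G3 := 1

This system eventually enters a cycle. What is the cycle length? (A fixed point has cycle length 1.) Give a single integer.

Answer: 1

Derivation:
Step 0: 1101
Step 1: G0=0(const) G1=G2=0 G2=G0&G3=1&1=1 G3=1(const) -> 0011
Step 2: G0=0(const) G1=G2=1 G2=G0&G3=0&1=0 G3=1(const) -> 0101
Step 3: G0=0(const) G1=G2=0 G2=G0&G3=0&1=0 G3=1(const) -> 0001
Step 4: G0=0(const) G1=G2=0 G2=G0&G3=0&1=0 G3=1(const) -> 0001
State from step 4 equals state from step 3 -> cycle length 1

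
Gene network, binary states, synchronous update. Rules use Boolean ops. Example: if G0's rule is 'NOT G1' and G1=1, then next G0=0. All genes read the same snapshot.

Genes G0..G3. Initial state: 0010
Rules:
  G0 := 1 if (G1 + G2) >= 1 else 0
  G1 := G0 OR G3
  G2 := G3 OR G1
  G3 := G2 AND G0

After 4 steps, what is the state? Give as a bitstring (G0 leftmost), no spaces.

Step 1: G0=(0+1>=1)=1 G1=G0|G3=0|0=0 G2=G3|G1=0|0=0 G3=G2&G0=1&0=0 -> 1000
Step 2: G0=(0+0>=1)=0 G1=G0|G3=1|0=1 G2=G3|G1=0|0=0 G3=G2&G0=0&1=0 -> 0100
Step 3: G0=(1+0>=1)=1 G1=G0|G3=0|0=0 G2=G3|G1=0|1=1 G3=G2&G0=0&0=0 -> 1010
Step 4: G0=(0+1>=1)=1 G1=G0|G3=1|0=1 G2=G3|G1=0|0=0 G3=G2&G0=1&1=1 -> 1101

1101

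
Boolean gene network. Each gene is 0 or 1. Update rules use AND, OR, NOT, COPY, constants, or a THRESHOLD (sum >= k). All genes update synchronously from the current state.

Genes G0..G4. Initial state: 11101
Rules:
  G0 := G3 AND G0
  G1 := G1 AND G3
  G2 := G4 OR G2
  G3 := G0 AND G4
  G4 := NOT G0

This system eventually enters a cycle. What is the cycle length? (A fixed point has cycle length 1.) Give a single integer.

Answer: 1

Derivation:
Step 0: 11101
Step 1: G0=G3&G0=0&1=0 G1=G1&G3=1&0=0 G2=G4|G2=1|1=1 G3=G0&G4=1&1=1 G4=NOT G0=NOT 1=0 -> 00110
Step 2: G0=G3&G0=1&0=0 G1=G1&G3=0&1=0 G2=G4|G2=0|1=1 G3=G0&G4=0&0=0 G4=NOT G0=NOT 0=1 -> 00101
Step 3: G0=G3&G0=0&0=0 G1=G1&G3=0&0=0 G2=G4|G2=1|1=1 G3=G0&G4=0&1=0 G4=NOT G0=NOT 0=1 -> 00101
State from step 3 equals state from step 2 -> cycle length 1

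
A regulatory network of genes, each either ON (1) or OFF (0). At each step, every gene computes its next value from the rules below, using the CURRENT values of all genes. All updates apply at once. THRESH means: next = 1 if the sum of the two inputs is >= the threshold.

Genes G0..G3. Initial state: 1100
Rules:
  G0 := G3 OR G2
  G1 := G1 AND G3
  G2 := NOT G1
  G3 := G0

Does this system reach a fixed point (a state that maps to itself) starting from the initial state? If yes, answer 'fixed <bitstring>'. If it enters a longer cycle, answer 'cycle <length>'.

Answer: fixed 1011

Derivation:
Step 0: 1100
Step 1: G0=G3|G2=0|0=0 G1=G1&G3=1&0=0 G2=NOT G1=NOT 1=0 G3=G0=1 -> 0001
Step 2: G0=G3|G2=1|0=1 G1=G1&G3=0&1=0 G2=NOT G1=NOT 0=1 G3=G0=0 -> 1010
Step 3: G0=G3|G2=0|1=1 G1=G1&G3=0&0=0 G2=NOT G1=NOT 0=1 G3=G0=1 -> 1011
Step 4: G0=G3|G2=1|1=1 G1=G1&G3=0&1=0 G2=NOT G1=NOT 0=1 G3=G0=1 -> 1011
Fixed point reached at step 3: 1011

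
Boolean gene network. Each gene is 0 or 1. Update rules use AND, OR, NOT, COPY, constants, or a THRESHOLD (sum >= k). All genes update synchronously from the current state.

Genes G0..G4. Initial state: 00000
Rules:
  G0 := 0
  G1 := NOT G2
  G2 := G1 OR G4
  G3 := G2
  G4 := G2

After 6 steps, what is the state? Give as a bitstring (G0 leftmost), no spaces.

Step 1: G0=0(const) G1=NOT G2=NOT 0=1 G2=G1|G4=0|0=0 G3=G2=0 G4=G2=0 -> 01000
Step 2: G0=0(const) G1=NOT G2=NOT 0=1 G2=G1|G4=1|0=1 G3=G2=0 G4=G2=0 -> 01100
Step 3: G0=0(const) G1=NOT G2=NOT 1=0 G2=G1|G4=1|0=1 G3=G2=1 G4=G2=1 -> 00111
Step 4: G0=0(const) G1=NOT G2=NOT 1=0 G2=G1|G4=0|1=1 G3=G2=1 G4=G2=1 -> 00111
Step 5: G0=0(const) G1=NOT G2=NOT 1=0 G2=G1|G4=0|1=1 G3=G2=1 G4=G2=1 -> 00111
Step 6: G0=0(const) G1=NOT G2=NOT 1=0 G2=G1|G4=0|1=1 G3=G2=1 G4=G2=1 -> 00111

00111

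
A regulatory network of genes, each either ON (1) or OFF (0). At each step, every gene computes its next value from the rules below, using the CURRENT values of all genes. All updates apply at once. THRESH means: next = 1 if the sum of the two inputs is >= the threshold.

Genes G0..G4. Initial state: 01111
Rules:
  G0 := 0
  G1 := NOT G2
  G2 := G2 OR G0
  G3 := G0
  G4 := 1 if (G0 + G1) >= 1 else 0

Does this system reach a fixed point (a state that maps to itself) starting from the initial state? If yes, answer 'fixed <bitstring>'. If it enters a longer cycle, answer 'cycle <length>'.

Answer: fixed 00100

Derivation:
Step 0: 01111
Step 1: G0=0(const) G1=NOT G2=NOT 1=0 G2=G2|G0=1|0=1 G3=G0=0 G4=(0+1>=1)=1 -> 00101
Step 2: G0=0(const) G1=NOT G2=NOT 1=0 G2=G2|G0=1|0=1 G3=G0=0 G4=(0+0>=1)=0 -> 00100
Step 3: G0=0(const) G1=NOT G2=NOT 1=0 G2=G2|G0=1|0=1 G3=G0=0 G4=(0+0>=1)=0 -> 00100
Fixed point reached at step 2: 00100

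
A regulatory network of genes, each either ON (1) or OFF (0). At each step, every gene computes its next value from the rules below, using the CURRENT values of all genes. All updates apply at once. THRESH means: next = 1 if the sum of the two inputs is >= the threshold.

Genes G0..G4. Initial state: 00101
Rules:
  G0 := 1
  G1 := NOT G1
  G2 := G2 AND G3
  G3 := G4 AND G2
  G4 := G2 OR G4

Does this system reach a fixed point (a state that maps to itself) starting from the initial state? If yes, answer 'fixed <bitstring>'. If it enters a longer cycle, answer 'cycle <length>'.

Answer: cycle 2

Derivation:
Step 0: 00101
Step 1: G0=1(const) G1=NOT G1=NOT 0=1 G2=G2&G3=1&0=0 G3=G4&G2=1&1=1 G4=G2|G4=1|1=1 -> 11011
Step 2: G0=1(const) G1=NOT G1=NOT 1=0 G2=G2&G3=0&1=0 G3=G4&G2=1&0=0 G4=G2|G4=0|1=1 -> 10001
Step 3: G0=1(const) G1=NOT G1=NOT 0=1 G2=G2&G3=0&0=0 G3=G4&G2=1&0=0 G4=G2|G4=0|1=1 -> 11001
Step 4: G0=1(const) G1=NOT G1=NOT 1=0 G2=G2&G3=0&0=0 G3=G4&G2=1&0=0 G4=G2|G4=0|1=1 -> 10001
Cycle of length 2 starting at step 2 -> no fixed point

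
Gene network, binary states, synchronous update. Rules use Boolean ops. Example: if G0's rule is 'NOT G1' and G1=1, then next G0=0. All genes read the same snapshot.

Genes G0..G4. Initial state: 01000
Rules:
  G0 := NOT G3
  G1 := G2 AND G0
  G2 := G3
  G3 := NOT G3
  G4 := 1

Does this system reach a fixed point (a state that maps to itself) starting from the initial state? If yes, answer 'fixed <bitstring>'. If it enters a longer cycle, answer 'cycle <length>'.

Step 0: 01000
Step 1: G0=NOT G3=NOT 0=1 G1=G2&G0=0&0=0 G2=G3=0 G3=NOT G3=NOT 0=1 G4=1(const) -> 10011
Step 2: G0=NOT G3=NOT 1=0 G1=G2&G0=0&1=0 G2=G3=1 G3=NOT G3=NOT 1=0 G4=1(const) -> 00101
Step 3: G0=NOT G3=NOT 0=1 G1=G2&G0=1&0=0 G2=G3=0 G3=NOT G3=NOT 0=1 G4=1(const) -> 10011
Cycle of length 2 starting at step 1 -> no fixed point

Answer: cycle 2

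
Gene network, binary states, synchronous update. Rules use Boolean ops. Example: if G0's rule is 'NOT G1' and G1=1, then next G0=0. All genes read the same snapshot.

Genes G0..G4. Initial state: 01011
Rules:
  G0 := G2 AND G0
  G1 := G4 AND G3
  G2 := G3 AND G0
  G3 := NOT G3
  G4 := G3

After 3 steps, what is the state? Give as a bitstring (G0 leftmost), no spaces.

Step 1: G0=G2&G0=0&0=0 G1=G4&G3=1&1=1 G2=G3&G0=1&0=0 G3=NOT G3=NOT 1=0 G4=G3=1 -> 01001
Step 2: G0=G2&G0=0&0=0 G1=G4&G3=1&0=0 G2=G3&G0=0&0=0 G3=NOT G3=NOT 0=1 G4=G3=0 -> 00010
Step 3: G0=G2&G0=0&0=0 G1=G4&G3=0&1=0 G2=G3&G0=1&0=0 G3=NOT G3=NOT 1=0 G4=G3=1 -> 00001

00001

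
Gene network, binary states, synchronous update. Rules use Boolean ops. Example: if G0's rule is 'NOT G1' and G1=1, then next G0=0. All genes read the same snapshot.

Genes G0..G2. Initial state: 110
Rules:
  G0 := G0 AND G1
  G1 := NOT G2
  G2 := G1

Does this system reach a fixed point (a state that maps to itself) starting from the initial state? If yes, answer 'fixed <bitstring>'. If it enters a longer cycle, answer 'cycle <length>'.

Step 0: 110
Step 1: G0=G0&G1=1&1=1 G1=NOT G2=NOT 0=1 G2=G1=1 -> 111
Step 2: G0=G0&G1=1&1=1 G1=NOT G2=NOT 1=0 G2=G1=1 -> 101
Step 3: G0=G0&G1=1&0=0 G1=NOT G2=NOT 1=0 G2=G1=0 -> 000
Step 4: G0=G0&G1=0&0=0 G1=NOT G2=NOT 0=1 G2=G1=0 -> 010
Step 5: G0=G0&G1=0&1=0 G1=NOT G2=NOT 0=1 G2=G1=1 -> 011
Step 6: G0=G0&G1=0&1=0 G1=NOT G2=NOT 1=0 G2=G1=1 -> 001
Step 7: G0=G0&G1=0&0=0 G1=NOT G2=NOT 1=0 G2=G1=0 -> 000
Cycle of length 4 starting at step 3 -> no fixed point

Answer: cycle 4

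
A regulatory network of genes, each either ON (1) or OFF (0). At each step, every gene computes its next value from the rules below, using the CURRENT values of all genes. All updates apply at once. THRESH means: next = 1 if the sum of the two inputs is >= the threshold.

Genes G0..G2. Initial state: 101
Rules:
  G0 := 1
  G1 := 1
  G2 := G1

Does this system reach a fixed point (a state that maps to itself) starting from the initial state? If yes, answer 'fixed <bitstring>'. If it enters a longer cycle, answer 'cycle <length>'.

Step 0: 101
Step 1: G0=1(const) G1=1(const) G2=G1=0 -> 110
Step 2: G0=1(const) G1=1(const) G2=G1=1 -> 111
Step 3: G0=1(const) G1=1(const) G2=G1=1 -> 111
Fixed point reached at step 2: 111

Answer: fixed 111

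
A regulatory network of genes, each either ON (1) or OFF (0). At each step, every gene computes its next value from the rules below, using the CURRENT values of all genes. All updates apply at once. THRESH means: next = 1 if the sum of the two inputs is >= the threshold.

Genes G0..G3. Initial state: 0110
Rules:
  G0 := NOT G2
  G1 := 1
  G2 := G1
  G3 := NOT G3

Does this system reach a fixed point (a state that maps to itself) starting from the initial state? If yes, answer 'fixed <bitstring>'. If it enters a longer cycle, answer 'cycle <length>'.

Step 0: 0110
Step 1: G0=NOT G2=NOT 1=0 G1=1(const) G2=G1=1 G3=NOT G3=NOT 0=1 -> 0111
Step 2: G0=NOT G2=NOT 1=0 G1=1(const) G2=G1=1 G3=NOT G3=NOT 1=0 -> 0110
Cycle of length 2 starting at step 0 -> no fixed point

Answer: cycle 2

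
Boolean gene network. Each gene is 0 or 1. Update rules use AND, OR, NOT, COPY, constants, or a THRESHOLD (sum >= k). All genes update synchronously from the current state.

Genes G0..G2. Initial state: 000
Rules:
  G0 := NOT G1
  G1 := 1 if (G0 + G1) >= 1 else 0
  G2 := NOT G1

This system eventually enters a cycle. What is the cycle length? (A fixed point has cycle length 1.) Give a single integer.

Answer: 1

Derivation:
Step 0: 000
Step 1: G0=NOT G1=NOT 0=1 G1=(0+0>=1)=0 G2=NOT G1=NOT 0=1 -> 101
Step 2: G0=NOT G1=NOT 0=1 G1=(1+0>=1)=1 G2=NOT G1=NOT 0=1 -> 111
Step 3: G0=NOT G1=NOT 1=0 G1=(1+1>=1)=1 G2=NOT G1=NOT 1=0 -> 010
Step 4: G0=NOT G1=NOT 1=0 G1=(0+1>=1)=1 G2=NOT G1=NOT 1=0 -> 010
State from step 4 equals state from step 3 -> cycle length 1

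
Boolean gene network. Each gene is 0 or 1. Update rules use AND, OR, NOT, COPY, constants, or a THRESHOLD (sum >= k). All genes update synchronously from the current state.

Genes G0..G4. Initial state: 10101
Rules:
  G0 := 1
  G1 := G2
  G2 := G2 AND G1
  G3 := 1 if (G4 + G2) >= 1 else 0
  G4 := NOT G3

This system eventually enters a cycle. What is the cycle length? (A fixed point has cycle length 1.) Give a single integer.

Step 0: 10101
Step 1: G0=1(const) G1=G2=1 G2=G2&G1=1&0=0 G3=(1+1>=1)=1 G4=NOT G3=NOT 0=1 -> 11011
Step 2: G0=1(const) G1=G2=0 G2=G2&G1=0&1=0 G3=(1+0>=1)=1 G4=NOT G3=NOT 1=0 -> 10010
Step 3: G0=1(const) G1=G2=0 G2=G2&G1=0&0=0 G3=(0+0>=1)=0 G4=NOT G3=NOT 1=0 -> 10000
Step 4: G0=1(const) G1=G2=0 G2=G2&G1=0&0=0 G3=(0+0>=1)=0 G4=NOT G3=NOT 0=1 -> 10001
Step 5: G0=1(const) G1=G2=0 G2=G2&G1=0&0=0 G3=(1+0>=1)=1 G4=NOT G3=NOT 0=1 -> 10011
Step 6: G0=1(const) G1=G2=0 G2=G2&G1=0&0=0 G3=(1+0>=1)=1 G4=NOT G3=NOT 1=0 -> 10010
State from step 6 equals state from step 2 -> cycle length 4

Answer: 4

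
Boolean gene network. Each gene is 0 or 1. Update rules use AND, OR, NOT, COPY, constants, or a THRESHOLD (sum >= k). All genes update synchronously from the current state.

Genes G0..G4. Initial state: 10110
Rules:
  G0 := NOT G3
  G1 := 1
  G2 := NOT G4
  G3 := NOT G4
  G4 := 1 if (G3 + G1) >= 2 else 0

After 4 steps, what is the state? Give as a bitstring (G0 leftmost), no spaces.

Step 1: G0=NOT G3=NOT 1=0 G1=1(const) G2=NOT G4=NOT 0=1 G3=NOT G4=NOT 0=1 G4=(1+0>=2)=0 -> 01110
Step 2: G0=NOT G3=NOT 1=0 G1=1(const) G2=NOT G4=NOT 0=1 G3=NOT G4=NOT 0=1 G4=(1+1>=2)=1 -> 01111
Step 3: G0=NOT G3=NOT 1=0 G1=1(const) G2=NOT G4=NOT 1=0 G3=NOT G4=NOT 1=0 G4=(1+1>=2)=1 -> 01001
Step 4: G0=NOT G3=NOT 0=1 G1=1(const) G2=NOT G4=NOT 1=0 G3=NOT G4=NOT 1=0 G4=(0+1>=2)=0 -> 11000

11000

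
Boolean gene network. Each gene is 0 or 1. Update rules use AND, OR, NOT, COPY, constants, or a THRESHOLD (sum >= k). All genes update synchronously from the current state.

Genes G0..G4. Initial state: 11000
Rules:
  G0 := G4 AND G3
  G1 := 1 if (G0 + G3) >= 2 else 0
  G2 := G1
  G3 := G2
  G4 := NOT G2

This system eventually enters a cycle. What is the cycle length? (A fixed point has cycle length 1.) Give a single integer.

Answer: 1

Derivation:
Step 0: 11000
Step 1: G0=G4&G3=0&0=0 G1=(1+0>=2)=0 G2=G1=1 G3=G2=0 G4=NOT G2=NOT 0=1 -> 00101
Step 2: G0=G4&G3=1&0=0 G1=(0+0>=2)=0 G2=G1=0 G3=G2=1 G4=NOT G2=NOT 1=0 -> 00010
Step 3: G0=G4&G3=0&1=0 G1=(0+1>=2)=0 G2=G1=0 G3=G2=0 G4=NOT G2=NOT 0=1 -> 00001
Step 4: G0=G4&G3=1&0=0 G1=(0+0>=2)=0 G2=G1=0 G3=G2=0 G4=NOT G2=NOT 0=1 -> 00001
State from step 4 equals state from step 3 -> cycle length 1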